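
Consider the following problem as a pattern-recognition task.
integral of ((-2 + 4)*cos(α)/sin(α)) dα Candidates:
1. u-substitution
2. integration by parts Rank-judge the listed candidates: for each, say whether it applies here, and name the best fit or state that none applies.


Verdict: u-substitution — collected, the integrand has one factor that is, up to a constant, the derivative of an inner expression the rest depends on — substitute for that inner expression.
- u-substitution: applicable, and directly so.
- integration by parts — the integrand does not split as a nonconstant polynomial times an exp, sine, cosine of a linear argument, or logarithm — no polynomial-kernel parts product to differentiate one side of.


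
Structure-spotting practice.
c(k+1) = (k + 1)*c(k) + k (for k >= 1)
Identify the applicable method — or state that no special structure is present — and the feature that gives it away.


Technique: a summation factor — because the multiplier k + 1 is index-dependent, divide through by its running product and sum the resulting differences.


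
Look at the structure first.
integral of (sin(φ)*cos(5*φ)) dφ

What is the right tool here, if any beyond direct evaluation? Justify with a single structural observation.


Method: a trigonometric identity — split sin(φ)*cos(5*φ) with the angle-addition identities: the resulting sum integrates term by term.


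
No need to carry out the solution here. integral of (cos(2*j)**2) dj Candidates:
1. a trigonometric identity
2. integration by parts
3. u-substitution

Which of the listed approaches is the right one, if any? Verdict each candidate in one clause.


Method: a trigonometric identity — cos(2*j)**2 is an even power — the power-reduction identity rewrites it into first-degree cosines.
- a trigonometric identity — applies; the problem has the shape this method handles.
- integration by parts: not the natural route: no polynomial-kernel product appears — a recursive parts reduction of the trigonometric product exists, but the identity rewrite is direct.
- u-substitution: no subexpression of the integrand serves as a whole-integral substitution inner — individual terms may offer their own, but none carries its derivative as a factor of the full integrand; a working change of variable would have to be constructed from outside the expression.


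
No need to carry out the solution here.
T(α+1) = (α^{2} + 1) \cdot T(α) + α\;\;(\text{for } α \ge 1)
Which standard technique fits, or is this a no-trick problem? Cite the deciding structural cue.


Best approach: a summation factor — first-order, linear, moving coefficient α^{2} + 1: the discrete analogue of an integrating factor handles it.


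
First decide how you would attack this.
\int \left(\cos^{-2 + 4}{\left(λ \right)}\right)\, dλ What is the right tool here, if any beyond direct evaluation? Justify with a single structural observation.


Method: a trigonometric identity — the exponent on \cos^{-2 + 4}{\left(λ \right)} is even — the power-reduction identity is the standard preprocessing step.


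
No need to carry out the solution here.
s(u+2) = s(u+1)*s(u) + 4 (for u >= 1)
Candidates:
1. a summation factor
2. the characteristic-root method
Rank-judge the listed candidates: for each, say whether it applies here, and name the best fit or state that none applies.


Verdict: no special technique — the recurrence is nonlinear in the sequence values; study it directly, no linear machinery applies.
- a summation factor: the recursion is nonlinear — outside the first-order linear family a summation factor addresses.
- the characteristic-root method: nonlinearity rules out exponential-mode superposition from the start.


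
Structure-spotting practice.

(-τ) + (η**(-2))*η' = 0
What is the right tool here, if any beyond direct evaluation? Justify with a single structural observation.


Best approach: separation of variables — all dependence on the two variables factors apart, the defining separable shape. An exactness check succeeds on this form as well — separation and the potential function arrive at the same answer, separation more directly.


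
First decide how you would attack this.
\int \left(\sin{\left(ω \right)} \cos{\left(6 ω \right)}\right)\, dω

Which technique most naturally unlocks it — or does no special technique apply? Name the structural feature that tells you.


Verdict: a trigonometric identity — \sin{\left(ω \right)} \cos{\left(6 ω \right)} is a beat pattern — rewrite the product as a sum of single-frequency waves before integrating.


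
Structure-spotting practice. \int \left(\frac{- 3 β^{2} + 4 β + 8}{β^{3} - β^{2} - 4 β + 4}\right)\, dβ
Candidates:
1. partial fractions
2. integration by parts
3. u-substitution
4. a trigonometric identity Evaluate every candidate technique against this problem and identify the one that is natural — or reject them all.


Technique: partial fractions — each factor of β^{3} - β^{2} - 4 β + 4 owns one elementary piece of the integrand — separate them and integrate piecewise.
- partial fractions — yes — fits the structure here.
- integration by parts: there is no nonconstant-polynomial-times-kernel split with an exp, sine, cosine (degree-1 argument), or logarithm partner.
- u-substitution: no subexpression of the integrand pairs with its own derivative as a factor — individual terms may offer their own substitutions, but any change of variable covering the whole integral would have to be constructed from outside the expression.
- a trigonometric identity: no sine or cosine appears, so there is nothing for a trigonometric identity to act on.


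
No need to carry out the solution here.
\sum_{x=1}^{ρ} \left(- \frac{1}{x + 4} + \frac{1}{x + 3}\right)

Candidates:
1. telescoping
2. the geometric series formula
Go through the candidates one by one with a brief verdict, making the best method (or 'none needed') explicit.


Best approach: telescoping — each term adds \frac{1}{x + 3} and subtracts the same expression advanced one index; that subtracted piece cancels against the next term's added copy — only the boundary terms survive.
- telescoping: applies; the problem has the shape this method handles.
- the geometric series formula — the ratio of consecutive terms depends on the index.


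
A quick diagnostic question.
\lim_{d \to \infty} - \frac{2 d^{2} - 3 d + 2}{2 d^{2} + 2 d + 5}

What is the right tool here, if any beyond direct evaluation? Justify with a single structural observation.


Verdict: dominant-term comparison — at large d only the top-degree terms survive; compare the leading terms and the limit falls out. l'Hôpital's at-infinity variant applies to the expression viewed as a single quotient; the leading-term comparison is the direct route.


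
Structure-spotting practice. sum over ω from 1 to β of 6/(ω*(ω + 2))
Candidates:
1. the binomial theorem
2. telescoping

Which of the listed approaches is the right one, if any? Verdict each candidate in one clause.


Verdict: telescoping — after splitting 6/(ω*(ω + 2)) into partial fractions, the pieces are shifted copies of one function and cancel telescopically.
- the binomial theorem: no binomial coefficients pair with matched powers.
- telescoping: applies; the problem has the shape this method handles.


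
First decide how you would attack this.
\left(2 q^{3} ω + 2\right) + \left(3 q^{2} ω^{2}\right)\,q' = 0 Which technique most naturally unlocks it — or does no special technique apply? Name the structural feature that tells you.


Method: the exact-equation method — d/dq of 2 q^{3} ω + 2 equals d/dω of 3 q^{2} ω^{2}: the form is a total differential of one potential — integrate it exactly.


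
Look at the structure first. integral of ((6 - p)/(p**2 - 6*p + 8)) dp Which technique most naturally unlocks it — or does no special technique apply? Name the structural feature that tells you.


Method: partial fractions — the denominator p**2 - 6*p + 8 factors, so the quotient decomposes into elementary partial fractions term by term.


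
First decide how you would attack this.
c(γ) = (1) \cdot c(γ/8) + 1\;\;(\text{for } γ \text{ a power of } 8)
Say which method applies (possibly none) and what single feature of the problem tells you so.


Verdict: the master substitution — treat m = log base 8 of γ as the new clock: one recursion step advances m by one while γ scales by 8.


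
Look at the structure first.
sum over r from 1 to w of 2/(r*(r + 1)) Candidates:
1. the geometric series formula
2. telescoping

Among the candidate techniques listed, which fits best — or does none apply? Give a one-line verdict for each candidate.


Best approach: telescoping — the summand 2/(r*(r + 1)) decomposes into fractions whose poles differ by an integer shift — the series collapses.
- the geometric series formula: the term-to-term ratio drifts with the index — the one thing the geometric formula cannot absorb.
- telescoping — applicable, and directly so.


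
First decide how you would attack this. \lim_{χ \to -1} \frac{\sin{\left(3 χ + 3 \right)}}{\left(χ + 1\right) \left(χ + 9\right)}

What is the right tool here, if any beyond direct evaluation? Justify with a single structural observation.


Best approach: l'Hôpital's rule (0/0) — both numerator and denominator vanish at -1: the genuine 0/0 indeterminate that l'Hôpital exists for. One could equally expand both pieces locally and compare leading terms; the rule does that in one stroke.


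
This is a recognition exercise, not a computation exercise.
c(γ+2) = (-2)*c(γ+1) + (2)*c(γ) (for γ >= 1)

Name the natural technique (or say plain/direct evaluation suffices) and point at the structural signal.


Technique: the characteristic-root method — shift-invariance with fixed coefficients calls for exponential trials; the characteristic polynomial finds every r^γ.


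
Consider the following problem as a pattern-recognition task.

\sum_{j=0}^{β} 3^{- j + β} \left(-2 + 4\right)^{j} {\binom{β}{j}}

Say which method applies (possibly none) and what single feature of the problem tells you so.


Diagnosis: the binomial theorem — {\binom{β}{j}} weighting matched powers of (-2 + 4) and 3 is the expanded form of ((-2 + 4) + 3)^β — fold it back up.


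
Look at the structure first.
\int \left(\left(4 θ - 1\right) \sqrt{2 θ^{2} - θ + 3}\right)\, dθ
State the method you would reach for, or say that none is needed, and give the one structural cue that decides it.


Best approach: u-substitution — a chain-rule shadow: 4 θ - 1 alongside a function of 2 θ^{2} - θ + 3 means u = 2 θ^{2} - θ + 3 unwinds the composition in one step.


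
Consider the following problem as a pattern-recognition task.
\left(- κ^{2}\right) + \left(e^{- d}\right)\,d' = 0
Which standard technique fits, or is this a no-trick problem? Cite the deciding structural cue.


Method: separation of variables — one side of the product carries the independent variable, the other the unknown — the textbook separation shape. The cross-partial test also passes here (vacuously, each side single-variable); the potential-function route would work, separation is simply more immediate.


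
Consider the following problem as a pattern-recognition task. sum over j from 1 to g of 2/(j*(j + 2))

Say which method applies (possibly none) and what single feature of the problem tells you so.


Technique: telescoping — 2/(j*(j + 2)) is a collapsed telescope: expand it into simple fractions to see the cancellation.


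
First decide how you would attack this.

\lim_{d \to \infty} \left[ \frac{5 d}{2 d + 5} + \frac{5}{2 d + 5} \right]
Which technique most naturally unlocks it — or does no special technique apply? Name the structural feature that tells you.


Verdict: dominant-term comparison — at large d only the top-degree terms survive; compare the leading terms and the limit falls out. As a single quotient, the ∞/∞ shape would yield to repeated differentiation as well — the growth comparison gets there in one look.


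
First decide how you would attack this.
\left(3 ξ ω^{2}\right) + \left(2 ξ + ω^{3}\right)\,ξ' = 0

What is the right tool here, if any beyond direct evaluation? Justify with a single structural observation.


Technique: the exact-equation method — checking ∂/∂ξ of 3 ξ ω^{2} against ∂/∂ω of 2 ξ + ω^{3}: they match — the equation is exact as it stands.


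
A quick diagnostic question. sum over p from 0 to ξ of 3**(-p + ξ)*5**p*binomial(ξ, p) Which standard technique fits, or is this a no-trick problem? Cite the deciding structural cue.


Verdict: the binomial theorem — the summand is term p of a binomial expansion in 5 and 3; the whole sum is a single power.


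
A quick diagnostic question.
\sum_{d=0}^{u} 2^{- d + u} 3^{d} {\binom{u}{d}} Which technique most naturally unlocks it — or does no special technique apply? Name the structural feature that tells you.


Best approach: the binomial theorem — binomial coefficients against complementary powers of 3 and 2: recognize the binomial expansion and resum.


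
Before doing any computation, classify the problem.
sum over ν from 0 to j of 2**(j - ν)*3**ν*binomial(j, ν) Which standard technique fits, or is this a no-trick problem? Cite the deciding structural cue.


Diagnosis: the binomial theorem — terms weighting binomial(j, ν) against matched powers of 3 and 2 reassemble into (3 + 2)^j by the binomial theorem.


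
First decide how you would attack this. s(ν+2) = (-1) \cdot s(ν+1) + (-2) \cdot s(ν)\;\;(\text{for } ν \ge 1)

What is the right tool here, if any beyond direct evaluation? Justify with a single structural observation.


Verdict: the characteristic-root method — linear, homogeneous, constant coefficients: solutions of the form r^ν exist — find the roots of the characteristic polynomial.


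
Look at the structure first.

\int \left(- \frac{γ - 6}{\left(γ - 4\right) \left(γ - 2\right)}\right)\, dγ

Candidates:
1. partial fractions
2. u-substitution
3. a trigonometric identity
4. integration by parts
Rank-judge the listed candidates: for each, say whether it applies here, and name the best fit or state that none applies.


Verdict: partial fractions — the bottom factors while the top stays lower-degree — split into simple fractions and integrate piece by piece.
- partial fractions — applicable, and directly so.
- u-substitution — no subexpression of the integrand pairs with its own derivative as a factor — individual terms may offer their own substitutions, but any change of variable covering the whole integral would have to be constructed from outside the expression.
- a trigonometric identity — with no trigonometric functions present, identity rewriting has no target.
- integration by parts — no split into a nonconstant polynomial times one of the standard kernels — exp, sine, or cosine of a linear argument, or a logarithm — applies here.


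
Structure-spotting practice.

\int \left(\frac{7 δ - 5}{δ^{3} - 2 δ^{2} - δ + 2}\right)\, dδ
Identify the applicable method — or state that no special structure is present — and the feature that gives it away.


Best approach: partial fractions — each factor of δ^{3} - 2 δ^{2} - δ + 2 owns one elementary piece of the integrand — separate them and integrate piecewise.


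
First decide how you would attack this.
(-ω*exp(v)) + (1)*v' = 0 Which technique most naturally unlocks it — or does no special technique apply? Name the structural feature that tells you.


Technique: separation of variables — solved for the derivative, the right side splits multiplicatively into a function of each variable alone — divide and integrate each side.


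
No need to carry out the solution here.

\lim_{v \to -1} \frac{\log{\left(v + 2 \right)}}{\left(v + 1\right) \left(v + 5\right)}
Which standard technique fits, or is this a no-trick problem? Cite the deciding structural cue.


Best approach: l'Hôpital's rule (0/0) — both numerator and denominator vanish at -1: the genuine 0/0 indeterminate that l'Hôpital exists for. The standard small-argument limits would also carry it; the rule is the systematic route.


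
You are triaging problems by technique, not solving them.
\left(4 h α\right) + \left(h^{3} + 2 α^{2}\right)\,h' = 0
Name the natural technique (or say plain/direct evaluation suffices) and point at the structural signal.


Diagnosis: the exact-equation method — take the mixed partials of 4 h α and h^{3} + 2 α^{2}: they are equal, which certifies an exact differential.


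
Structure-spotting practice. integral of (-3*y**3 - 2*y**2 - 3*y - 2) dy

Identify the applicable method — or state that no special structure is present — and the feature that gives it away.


Method: no special technique — the integrand is a sum of constant multiples of powers of y — integrate term by term.


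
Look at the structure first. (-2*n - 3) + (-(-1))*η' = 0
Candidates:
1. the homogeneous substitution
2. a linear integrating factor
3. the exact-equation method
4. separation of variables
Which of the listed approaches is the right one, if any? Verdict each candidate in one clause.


Diagnosis: no special technique — solved for the derivative, no η appears — this is antidifferentiation in n wearing ODE clothing.
- the homogeneous substitution: the ratio substitution does not collapse this equation.
- a linear integrating factor — the linear template holds only trivially here (the unknown is absent, so the coefficient is zero) — the method is not the natural label.
- the exact-equation method — the unknown never enters the equation — exactness holds emptily, with nothing for the method to add.
- separation of variables: any separation here is vacuous (nothing depends on the unknown); direct integration is the honest label.


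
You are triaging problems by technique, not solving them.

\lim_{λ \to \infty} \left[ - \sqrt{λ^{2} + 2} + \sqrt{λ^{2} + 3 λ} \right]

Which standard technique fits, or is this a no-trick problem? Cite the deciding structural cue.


Method: conjugate multiplication — infinity minus infinity with a radical in play — multiply by the conjugate so the divergences of \sqrt{λ^{2} + 3 λ} and \sqrt{λ^{2} + 2} annihilate.


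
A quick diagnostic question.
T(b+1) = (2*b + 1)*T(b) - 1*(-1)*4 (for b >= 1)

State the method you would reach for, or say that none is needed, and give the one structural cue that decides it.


Diagnosis: a summation factor — one step of memory with a weight 2*b + 1 that changes as the index grows — the summation-factor construction is built for this.


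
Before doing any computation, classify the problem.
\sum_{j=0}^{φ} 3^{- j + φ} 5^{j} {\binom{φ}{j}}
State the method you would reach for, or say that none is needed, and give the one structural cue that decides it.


Best approach: the binomial theorem — the binomial coefficients weight matched powers of 5 and 3, which is exactly the expansion of a binomial power.


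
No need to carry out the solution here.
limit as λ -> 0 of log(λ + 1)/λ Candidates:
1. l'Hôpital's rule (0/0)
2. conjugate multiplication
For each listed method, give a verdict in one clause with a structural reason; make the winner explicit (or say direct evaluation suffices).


Method: l'Hôpital's rule (0/0) — substituting 0 gives 0 over 0; differentiate top and bottom once and re-evaluate. The standard small-argument limits would also carry it; the rule is the systematic route.
- l'Hôpital's rule (0/0): applicable, and directly so.
- conjugate multiplication — multiplying by a conjugate would not remove any indeterminacy here.


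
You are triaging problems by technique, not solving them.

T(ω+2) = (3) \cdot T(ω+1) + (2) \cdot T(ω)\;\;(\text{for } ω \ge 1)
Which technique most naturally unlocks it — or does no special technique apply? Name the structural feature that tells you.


Verdict: the characteristic-root method — no index-dependence in the weights and nothing inhomogeneous: classic characteristic-equation setup.


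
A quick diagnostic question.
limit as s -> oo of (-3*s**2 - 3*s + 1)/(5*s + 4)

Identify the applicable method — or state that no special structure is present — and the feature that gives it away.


Diagnosis: dominant-term comparison — as s grows, only the highest-degree terms matter — compare leading terms and read the limit off. Viewed as a single quotient this is an ∞/∞ form — an at-infinity application of l'Hôpital's rule would also resolve it; comparing leading growth reads the answer without differentiating.


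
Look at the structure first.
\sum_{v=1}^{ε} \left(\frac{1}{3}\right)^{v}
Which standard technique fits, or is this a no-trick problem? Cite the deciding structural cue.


Best approach: the geometric series formula — each summand is the previous one scaled by \frac{1}{3}; that constant multiplier is itself the geometric structure.


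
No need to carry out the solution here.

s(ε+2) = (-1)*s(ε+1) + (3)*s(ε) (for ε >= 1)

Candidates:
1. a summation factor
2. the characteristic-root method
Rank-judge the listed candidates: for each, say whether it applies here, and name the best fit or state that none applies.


Best approach: the characteristic-root method — try a geometric ansatz r^ε: constant coefficients turn the recurrence into one polynomial equation in r.
- a summation factor — a summation factor telescopes one-step recursions; this one carries higher-order memory.
- the characteristic-root method: applicable, and directly so.


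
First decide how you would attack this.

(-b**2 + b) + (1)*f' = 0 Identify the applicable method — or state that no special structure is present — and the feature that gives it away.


Verdict: no special technique — solved for the derivative, f never appears on the right — this is a direct integration in b, not a differential-equations problem at heart.


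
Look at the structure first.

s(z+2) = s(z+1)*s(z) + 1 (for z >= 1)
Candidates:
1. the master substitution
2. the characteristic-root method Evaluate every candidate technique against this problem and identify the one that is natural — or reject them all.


Verdict: no special technique — the recurrence is nonlinear in the sequence values; study it directly, no linear machinery applies.
- the master substitution — with no divided-index recursive call, reindexing by powers of a base buys nothing.
- the characteristic-root method: nonlinearity rules out exponential-mode superposition from the start.


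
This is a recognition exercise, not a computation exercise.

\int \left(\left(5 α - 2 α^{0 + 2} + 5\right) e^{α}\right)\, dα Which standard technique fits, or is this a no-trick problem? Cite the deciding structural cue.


Verdict: integration by parts — differentiate (5 α - 2 α^{0 + 2} + 5), integrate e^{α}: each pass lowers the polynomial degree, so parts terminates.


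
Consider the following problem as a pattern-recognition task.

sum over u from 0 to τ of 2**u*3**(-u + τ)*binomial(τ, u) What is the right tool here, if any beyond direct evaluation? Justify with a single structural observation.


Verdict: the binomial theorem — the binomial coefficients weight matched powers of 2 and 3, which is exactly the expansion of a binomial power.


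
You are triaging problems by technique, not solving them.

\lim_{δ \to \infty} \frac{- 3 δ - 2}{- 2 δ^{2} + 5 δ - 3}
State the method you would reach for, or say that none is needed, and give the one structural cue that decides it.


Method: dominant-term comparison — divide by the highest power of δ present: lower-order terms vanish and the dominant ratio remains. As a single quotient, the ∞/∞ shape would yield to repeated differentiation as well — the growth comparison gets there in one look.


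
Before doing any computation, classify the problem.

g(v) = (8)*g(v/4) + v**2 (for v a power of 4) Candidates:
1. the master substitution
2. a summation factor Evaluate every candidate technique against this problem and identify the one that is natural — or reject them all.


Diagnosis: the master substitution — divide-the-index recursion (v/4 inside the call) straightens out once the index is rewritten as 4^m.
- the master substitution — applies; the problem has the shape this method handles.
- a summation factor — the recursion divides its index rather than shifting it — there is no previous-term chain for a summation factor to telescope.


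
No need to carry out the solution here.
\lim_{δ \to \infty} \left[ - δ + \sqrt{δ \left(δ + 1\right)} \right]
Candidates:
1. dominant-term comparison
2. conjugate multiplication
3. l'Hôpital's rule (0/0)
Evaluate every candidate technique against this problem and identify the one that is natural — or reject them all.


Diagnosis: conjugate multiplication — \sqrt{δ \left(δ + 1\right)} and δ both blow up, but their difference is tame once the conjugate rationalizes it.
- dominant-term comparison — this limit is not decided by comparing polynomial growth at infinity.
- conjugate multiplication: applicable, and directly so.
- l'Hôpital's rule (0/0): the expression is a difference driving to ∞ − ∞, not a 0/0 quotient — there is no ratio for the rule to differentiate.


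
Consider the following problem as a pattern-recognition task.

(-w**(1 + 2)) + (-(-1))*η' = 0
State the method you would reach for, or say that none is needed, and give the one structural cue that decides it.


Verdict: no special technique — with η absent the equation is not coupled at all: direct integration in w.


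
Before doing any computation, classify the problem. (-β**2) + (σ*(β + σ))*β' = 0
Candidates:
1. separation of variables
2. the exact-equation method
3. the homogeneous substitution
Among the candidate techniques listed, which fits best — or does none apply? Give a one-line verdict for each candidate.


Verdict: the homogeneous substitution — the slope is degree-zero homogeneous: the ratio substitution v = β/σ collapses it. A Bernoulli-style rewrite — possibly after exchanging which variable is treated as dependent — would work as well; the homogeneous substitution is the more immediate reading here.
- separation of variables: the two dependences are entangled, not a clean product of one-variable pieces.
- the exact-equation method — the mixed partial derivatives differ, so the left side is not a total differential.
- the homogeneous substitution: applicable, and directly so.


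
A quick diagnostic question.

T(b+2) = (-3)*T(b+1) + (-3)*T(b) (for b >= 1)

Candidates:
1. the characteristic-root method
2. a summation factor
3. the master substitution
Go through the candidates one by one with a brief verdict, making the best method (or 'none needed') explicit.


Method: the characteristic-root method — fixed numeric weights on consecutive terms and no forcing term added: the root method in its home territory.
- the characteristic-root method — applies; the problem has the shape this method handles.
- a summation factor: a summation factor telescopes one-step recursions; this one carries higher-order memory.
- the master substitution — no fixed divisor shrinks the index between calls.


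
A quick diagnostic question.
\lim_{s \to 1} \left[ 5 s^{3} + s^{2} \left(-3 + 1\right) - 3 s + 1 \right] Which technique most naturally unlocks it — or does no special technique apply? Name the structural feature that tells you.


Method: no special technique — no zero denominators, no indeterminate clash at 1 — substitute and read off the value.


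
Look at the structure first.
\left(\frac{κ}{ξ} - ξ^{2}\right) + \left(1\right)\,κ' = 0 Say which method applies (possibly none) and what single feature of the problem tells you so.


Technique: a linear integrating factor — linear in the unknown with genuine forcing: multiply through by the exponential of the integrated coefficient and the left side closes into one derivative.


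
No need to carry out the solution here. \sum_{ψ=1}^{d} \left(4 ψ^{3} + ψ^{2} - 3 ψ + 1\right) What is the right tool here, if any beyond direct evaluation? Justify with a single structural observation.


Verdict: no special technique — no cancellation, no constant ratio, no binomial weights — just polynomial terms summed directly.


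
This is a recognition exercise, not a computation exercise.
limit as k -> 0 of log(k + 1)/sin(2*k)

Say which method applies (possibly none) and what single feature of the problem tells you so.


Verdict: l'Hôpital's rule (0/0) — numerator and denominator both vanish at 0 — a genuine 0/0 form, which is exactly when l'Hôpital applies. A local series expansion at the point resolves it as well; the rule is the packaged version of that step.


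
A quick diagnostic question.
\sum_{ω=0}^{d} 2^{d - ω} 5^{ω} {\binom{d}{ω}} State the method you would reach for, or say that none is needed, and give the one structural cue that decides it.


Method: the binomial theorem — terms weighting {\binom{d}{ω}} against matched powers of 5 and 2 reassemble into (5 + 2)^d by the binomial theorem.


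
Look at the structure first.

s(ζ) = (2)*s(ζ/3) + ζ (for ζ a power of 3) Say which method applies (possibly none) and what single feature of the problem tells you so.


Method: the master substitution — the argument contracts 3-fold per step: reindex ζ exponentially and solve the linear recurrence in the new index.


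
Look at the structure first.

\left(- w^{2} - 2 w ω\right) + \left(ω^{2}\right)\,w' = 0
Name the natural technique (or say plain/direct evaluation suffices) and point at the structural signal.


Best approach: the homogeneous substitution — the slope's numerator and denominator have matching total degree, so it depends only on w/ω and the ratio substitution collapses it. Rearranged, this also fits the Bernoulli template directly; the homogeneous substitution reads the structure without the rearrangement.


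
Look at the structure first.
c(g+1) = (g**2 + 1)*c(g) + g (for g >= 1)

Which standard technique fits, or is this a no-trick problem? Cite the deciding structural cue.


Diagnosis: a summation factor — one step of memory with a weight g**2 + 1 that changes as the index grows — the summation-factor construction is built for this.


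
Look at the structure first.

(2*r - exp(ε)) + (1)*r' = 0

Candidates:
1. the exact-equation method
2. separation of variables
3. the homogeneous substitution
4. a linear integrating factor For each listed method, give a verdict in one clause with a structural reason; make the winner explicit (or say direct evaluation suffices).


Verdict: a linear integrating factor — first power of r, nonzero forcing: the integrating-factor recipe applies verbatim with p = 2.
- the exact-equation method: the cross partial derivatives disagree, so no single potential exists.
- separation of variables — no division isolates the independent variable from the unknown.
- the homogeneous substitution — the ratio substitution does not collapse this equation.
- a linear integrating factor: applicable, and directly so.


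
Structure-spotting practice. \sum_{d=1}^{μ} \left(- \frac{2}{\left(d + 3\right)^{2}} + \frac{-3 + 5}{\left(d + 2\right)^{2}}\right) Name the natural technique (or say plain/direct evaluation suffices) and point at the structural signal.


Best approach: telescoping — this sum is a zipper: each term contributes \frac{-3 + 5}{\left(d + 2\right)^{2}} and removes the next index's value, which the following term puts back, closing term by term.


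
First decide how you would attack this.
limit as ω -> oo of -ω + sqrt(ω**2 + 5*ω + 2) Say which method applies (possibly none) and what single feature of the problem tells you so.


Technique: conjugate multiplication — sqrt(ω**2 + 5*ω + 2) and ω both blow up, but their difference is tame once the conjugate rationalizes it.


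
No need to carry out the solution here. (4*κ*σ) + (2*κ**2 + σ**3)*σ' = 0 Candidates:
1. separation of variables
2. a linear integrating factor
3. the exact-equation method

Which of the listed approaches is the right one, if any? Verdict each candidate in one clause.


Method: the exact-equation method — equality of cross partials is the green light — assemble the potential function term by term.
- separation of variables — the two dependences are entangled, not a clean product of one-variable pieces.
- a linear integrating factor: the unknown enters nonlinearly (through a power, a denominator, or a transcendental function), which the linear integrating-factor recipe cannot absorb as-is — any repair would come from a preliminary substitution, not the factor.
- the exact-equation method: applies; the problem has the shape this method handles.


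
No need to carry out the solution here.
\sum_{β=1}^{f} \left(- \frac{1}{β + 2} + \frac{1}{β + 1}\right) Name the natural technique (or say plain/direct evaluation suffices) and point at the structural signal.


Method: telescoping — the summand is built as \frac{1}{β + 1} minus its own successor — adjacent terms annihilate down the line.


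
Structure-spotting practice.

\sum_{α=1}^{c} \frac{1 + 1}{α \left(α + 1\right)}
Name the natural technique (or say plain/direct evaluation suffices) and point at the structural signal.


Best approach: telescoping — rewrite \frac{1 + 1}{α \left(α + 1\right)} as simple fractions and successive terms eat each other — only the edges survive.


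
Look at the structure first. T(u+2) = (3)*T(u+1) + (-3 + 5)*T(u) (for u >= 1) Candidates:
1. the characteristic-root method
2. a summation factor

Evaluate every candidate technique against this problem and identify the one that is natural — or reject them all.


Method: the characteristic-root method — because shifting u leaves the equation's coefficients unchanged, exponential trials reduce it to algebra.
- the characteristic-root method — applies; the problem has the shape this method handles.
- a summation factor: the recurrence reaches back more than one step, outside the first-order family a summation factor normalizes.


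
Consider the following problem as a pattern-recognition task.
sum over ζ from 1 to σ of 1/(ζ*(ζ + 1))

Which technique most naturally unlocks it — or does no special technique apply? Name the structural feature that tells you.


Diagnosis: telescoping — 1/(ζ*(ζ + 1)) decomposes into shift-paired simple fractions; the series telescopes to finitely many boundary pieces.


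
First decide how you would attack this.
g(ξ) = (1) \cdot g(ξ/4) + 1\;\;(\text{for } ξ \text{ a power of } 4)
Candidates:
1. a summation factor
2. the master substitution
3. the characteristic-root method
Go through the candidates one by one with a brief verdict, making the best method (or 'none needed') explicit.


Method: the master substitution — the argument contracts 4-fold per step: reindex ξ exponentially and solve the linear recurrence in the new index.
- a summation factor — a divided-index call is outside the fixed-shift first-order family a summation factor normalizes.
- the master substitution: applicable, and directly so.
- the characteristic-root method: a divided-index call is not the fixed-shift linear shape that characteristic roots solve.


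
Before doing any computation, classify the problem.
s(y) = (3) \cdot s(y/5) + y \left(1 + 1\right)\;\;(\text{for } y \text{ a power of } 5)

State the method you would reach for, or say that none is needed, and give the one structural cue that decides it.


Diagnosis: the master substitution — treat m = log base 5 of y as the new clock: one recursion step advances m by one while y scales by 5.


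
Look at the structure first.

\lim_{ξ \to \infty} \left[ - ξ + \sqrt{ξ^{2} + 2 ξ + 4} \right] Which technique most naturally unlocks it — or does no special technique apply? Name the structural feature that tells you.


Technique: conjugate multiplication — an infinity-minus-infinity difference with a surviving radical — multiply by the conjugate to cancel the divergence.


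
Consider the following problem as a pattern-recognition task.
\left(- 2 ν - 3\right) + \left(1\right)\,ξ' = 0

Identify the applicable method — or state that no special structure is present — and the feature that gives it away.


Technique: no special technique — solved for the derivative, no ξ appears — this is antidifferentiation in ν wearing ODE clothing.


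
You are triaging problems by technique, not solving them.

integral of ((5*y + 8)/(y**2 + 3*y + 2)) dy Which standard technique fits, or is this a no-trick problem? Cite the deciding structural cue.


Method: partial fractions — the factorization of y**2 + 3*y + 2 is the whole battle; after it, each term is a table integral.


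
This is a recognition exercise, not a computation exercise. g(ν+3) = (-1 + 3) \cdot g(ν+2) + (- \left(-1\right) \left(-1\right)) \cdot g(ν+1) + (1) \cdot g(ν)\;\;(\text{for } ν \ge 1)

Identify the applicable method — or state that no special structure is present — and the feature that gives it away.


Method: the characteristic-root method — fixed numeric weights on consecutive terms and no forcing term added: the root method in its home territory.


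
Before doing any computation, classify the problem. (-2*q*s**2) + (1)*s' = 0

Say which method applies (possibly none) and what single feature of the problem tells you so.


Method: separation of variables — solved for the derivative, the right side splits multiplicatively into a function of each variable alone — divide and integrate each side.


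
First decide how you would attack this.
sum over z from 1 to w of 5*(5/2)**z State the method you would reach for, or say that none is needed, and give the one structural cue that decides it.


Best approach: the geometric series formula — consecutive terms stand in a fixed index-free ratio — the geometric sum formula closes it.


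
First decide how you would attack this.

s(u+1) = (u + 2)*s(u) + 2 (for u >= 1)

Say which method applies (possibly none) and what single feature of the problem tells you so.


Verdict: a summation factor — first-order linear but the coefficient u + 2 moves with the index — divide by the cumulative product and telescope.


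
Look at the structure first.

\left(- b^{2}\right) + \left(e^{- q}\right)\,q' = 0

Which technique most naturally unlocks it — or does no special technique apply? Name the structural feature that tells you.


Technique: separation of variables — one side of the product carries the independent variable, the other the unknown — the textbook separation shape. An exactness check succeeds on this form as well — separation and the potential function arrive at the same answer, separation more directly.


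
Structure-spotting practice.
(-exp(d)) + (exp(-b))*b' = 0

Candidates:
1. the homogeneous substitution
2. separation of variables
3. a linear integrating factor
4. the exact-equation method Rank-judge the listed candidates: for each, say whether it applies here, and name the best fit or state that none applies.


Best approach: separation of variables — solved for the derivative, the right side splits multiplicatively into a function of each variable alone — divide and integrate each side.
- the homogeneous substitution — solved for the derivative, the right side changes under joint scaling of the two variables.
- separation of variables: applicable, and directly so.
- a linear integrating factor — the unknown enters nonlinearly (through a power, a denominator, or a transcendental function), which the linear integrating-factor recipe cannot absorb as-is — any repair would come from a preliminary substitution, not the factor.
- the exact-equation method — any potential here is of the trivial single-variable kind; the exact method earns its name only with genuine cross terms.
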